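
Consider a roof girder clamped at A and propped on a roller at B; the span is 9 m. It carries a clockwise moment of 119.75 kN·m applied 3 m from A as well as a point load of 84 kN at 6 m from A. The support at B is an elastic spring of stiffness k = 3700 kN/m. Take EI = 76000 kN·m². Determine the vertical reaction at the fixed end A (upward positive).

R_A = 33.62 kN

Choose R_B as the redundant. The primary structure is the cantilever fixed at A.
Primary-structure tip deflection at B by superposition:
  clockwise couple 119.75 at a = 3: M₀a(2L − a)/(2EI) = 2694/EI
  point load 84 at a = 6: Pa²(3L − a)/(6EI) = 10584/EI
  δ_0 = 13278/EI
Flexibility coefficient — unit upward force at B: δ_{BB} = L³/(3EI) = 243/EI.
With EI = 76000 kN·m²: δ_0 = 0.17472 m and δ_{BB} = 0.003197 m/kN.
Compatibility — the spring shortens by R_B/k under the reaction it provides: δ_0 − R_B·δ_{BB} = R_B/k. With 1/k = 0.00027 m/kN, R_B = δ_0 / (δ_{BB} + 1/k) = 0.17472 / (0.003197 + 0.00027) = 50.38 kN.
Vertical equilibrium: R_A = ΣP − R_B = 84 − 50.38 = 33.62 kN.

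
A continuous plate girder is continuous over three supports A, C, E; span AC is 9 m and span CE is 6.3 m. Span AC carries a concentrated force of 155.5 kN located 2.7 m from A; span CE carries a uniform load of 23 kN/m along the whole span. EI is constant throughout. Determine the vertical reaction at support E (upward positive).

R_E = 47.16 kN

Insert a hinge at C; M_C is the redundant, and each span becomes simply supported.
Rotations at C on the released spans (each span's end-slope, ×1/EI):
  span AC: point load 155.5 at a = 2.7: Pab(L + a)/(6LEI) = 573.1/EI
  span CE: UDL 23: wL³/(24EI) = 239.6/EI
  relative rotation θ_0 = (573.1 + 239.6)/EI = 812.7/EI
A unit hogging moment at C produces rotation L₁/(3EI) + L₂/(3EI) = 5.1/EI.
Slope continuity at C: θ_0 = M_C·5.1/EI, so M_C = 812.7/5.1 = 159.4 kN·m (hogging).
Span CE, ΣM about E: R_C^{CE}·6.3 = 456.4 + 159.4, so R_C^{CE} = 97.74 kN and R_E = 144.9 − 97.74 = 47.16 kN.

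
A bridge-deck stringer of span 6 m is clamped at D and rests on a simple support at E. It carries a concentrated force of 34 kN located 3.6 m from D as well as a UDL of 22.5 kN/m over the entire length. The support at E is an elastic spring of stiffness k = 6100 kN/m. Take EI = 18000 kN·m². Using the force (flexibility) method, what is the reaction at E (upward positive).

R_E = 62.74 kN

Choose R_E as the redundant. The primary structure is the cantilever fixed at D.
Primary-structure tip deflection at E by superposition:
  point load 34 at a = 3.6: Pa²(3L − a)/(6EI) = 1058/EI
  UDL 22.5: wL⁴/(8EI) = 3645/EI
  δ_0 = 4703/EI
Tip deflection under a unit load at E: L³/(3EI) = 72/EI.
With EI = 18000 kN·m²: δ_0 = 0.26125 m and δ_{EE} = 0.004 m/kN.
Compatibility — the spring shortens by R_E/k under the reaction it provides: δ_0 − R_E·δ_{EE} = R_E/k. With 1/k = 0.000164 m/kN, R_E = δ_0 / (δ_{EE} + 1/k) = 0.26125 / (0.004 + 0.000164) = 62.74 kN.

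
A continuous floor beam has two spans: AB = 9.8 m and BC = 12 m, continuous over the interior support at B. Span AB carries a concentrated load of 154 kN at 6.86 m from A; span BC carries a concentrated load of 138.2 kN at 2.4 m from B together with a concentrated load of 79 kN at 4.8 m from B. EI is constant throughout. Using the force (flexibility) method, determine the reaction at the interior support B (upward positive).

Take M_B as the redundant. Released structure: two simple spans AB and BC with a hinge at B.
End slopes at the hinge B, treating each span as simply supported:
  span AB: point load 154 at a = 6.86: Pab(L + a)/(6LEI) = 880/EI
  span BC: point load 138.2 at a = 2.4: Pab(L + b)/(6LEI) = 955.2/EI
  span BC: point load 79 at a = 4.8: Pab(L + b)/(6LEI) = 728.1/EI
  relative rotation θ_0 = (880 + 1683)/EI = 2563/EI
A unit hogging moment at B produces rotation L₁/(3EI) + L₂/(3EI) = 7.267/EI.
Compatibility: M_B·(L₁+L₂)/(3EI) = θ_0, giving M_B = 352.8 kN·m (hogging).
Span AB, ΣM about A with M_B applied at B: R_B^{AB}·9.8 = 1056 + 352.8, so R_B^{AB} = 143.8 kN and R_A = 154 − 143.8 = 10.21 kN.
Span BC, ΣM about C: R_B^{BC}·12 = 1896 + 352.8, so R_B^{BC} = 187.4 kN and R_C = 217.2 − 187.4 = 29.84 kN.
R_B = 143.8 + 187.4 = 331.2 kN.

R_B = 331.2 kN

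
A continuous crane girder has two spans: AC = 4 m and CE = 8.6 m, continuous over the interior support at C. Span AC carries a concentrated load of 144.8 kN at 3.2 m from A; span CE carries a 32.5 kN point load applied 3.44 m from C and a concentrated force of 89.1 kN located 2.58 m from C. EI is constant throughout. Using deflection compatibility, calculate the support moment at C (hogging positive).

M_C = 156.5 kN·m

Insert a hinge at C; M_C is the redundant, and each span becomes simply supported.
End slopes at the hinge C, treating each span as simply supported:
  span AC: point load 144.8 at a = 3.2: Pab(L + a)/(6LEI) = 111.2/EI
  span CE: point load 32.5 at a = 3.44: Pab(L + b)/(6LEI) = 153.8/EI
  span CE: point load 89.1 at a = 2.58: Pab(L + b)/(6LEI) = 392.1/EI
  relative rotation θ_0 = (111.2 + 545.9)/EI = 657.1/EI
A unit hogging moment at C produces rotation L₁/(3EI) + L₂/(3EI) = 4.2/EI.
Slope continuity at C: θ_0 = M_C·4.2/EI, so M_C = 657.1/4.2 = 156.5 kN·m (hogging).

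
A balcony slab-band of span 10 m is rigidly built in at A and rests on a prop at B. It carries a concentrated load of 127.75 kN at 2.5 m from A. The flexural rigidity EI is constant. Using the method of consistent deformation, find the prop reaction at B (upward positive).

Choose R_B as the redundant. The primary structure is the cantilever fixed at A.
Deflection at B on the released cantilever, summing each load's contribution:
  point load 127.75 at a = 2.5: Pa²(3L − a)/(6EI) = 3660/EI
Tip deflection under a unit load at B: L³/(3EI) = 333.3/EI.
The prop prevents deflection at B: R_B = δ_0/δ_{BB} = 3660/333.3 = 10.98 kN.

R_B = 10.98 kN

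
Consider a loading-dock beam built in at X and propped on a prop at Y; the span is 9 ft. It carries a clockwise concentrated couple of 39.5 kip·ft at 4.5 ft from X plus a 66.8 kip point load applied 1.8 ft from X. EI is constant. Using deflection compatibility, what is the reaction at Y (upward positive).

R_Y = 8.678 kip

Release the roller at Y. Primary structure: cantilever fixed at X.
Deflection at Y on the released cantilever, summing each load's contribution:
  clockwise couple 39.5 at a = 4.5: M₀a(2L − a)/(2EI) = 1200/EI
  point load 66.8 at a = 1.8: Pa²(3L − a)/(6EI) = 909/EI
  δ_0 = 2109/EI
Tip deflection under a unit load at Y: L³/(3EI) = 243/EI.
Compatibility at Y: δ_0 − R_Y·δ_{YY} = 0, so R_Y = 2109/243 = 8.678 kip.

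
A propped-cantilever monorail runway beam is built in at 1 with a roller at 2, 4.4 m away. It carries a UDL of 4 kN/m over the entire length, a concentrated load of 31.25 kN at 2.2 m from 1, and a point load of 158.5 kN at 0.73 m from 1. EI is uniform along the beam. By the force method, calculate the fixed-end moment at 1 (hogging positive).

Remove the prop at 2; the released (primary) structure is a cantilever built in at 1.
Downward deflection at the released point 2 due to the loads:
  UDL 4: wL⁴/(8EI) = 187.4/EI
  point load 31.25 at a = 2.2: Pa²(3L − a)/(6EI) = 277.3/EI
  point load 158.5 at a = 0.73: Pa²(3L − a)/(6EI) = 175.5/EI
  δ_0 = 640.2/EI
Tip deflection under a unit load at 2: L³/(3EI) = 28.39/EI.
Compatibility at 2: δ_0 − R_2·δ_{22} = 0, so R_2 = 640.2/28.39 = 22.55 kN.
Moment equilibrium about 1: M_1 = Σ(load moments about 1) − R_2·L = 223.2 − 22.55×4.4 = 124 kN·m.

M_1 = 124 kN·m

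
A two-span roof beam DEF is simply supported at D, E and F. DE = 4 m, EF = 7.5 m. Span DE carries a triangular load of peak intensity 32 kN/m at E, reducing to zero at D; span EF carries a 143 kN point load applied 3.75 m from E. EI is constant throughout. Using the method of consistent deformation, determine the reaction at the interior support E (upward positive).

R_E = 169 kN

Insert a hinge at E; M_E is the redundant, and each span becomes simply supported.
Discontinuity in slope at E on the released structure — sum the simple-span end rotations:
  span DE: triangular load, peak 32: w₀L³/(45EI) = 45.51/EI
  span EF: point load 143 at a = 3.75: Pab(L + b)/(6LEI) = 502.7/EI
  relative rotation θ_0 = (45.51 + 502.7)/EI = 548.2/EI
A unit hogging moment at E produces rotation L₁/(3EI) + L₂/(3EI) = 3.833/EI.
Slope continuity at E: θ_0 = M_E·3.833/EI, so M_E = 548.2/3.833 = 143 kN·m (hogging).
Span DE, ΣM about D with M_E applied at E: R_E^{DE}·4 = 170.7 + 143, so R_E^{DE} = 78.42 kN and R_D = 64 − 78.42 = -14.42 kN.
Span EF, ΣM about F: R_E^{EF}·7.5 = 536.2 + 143, so R_E^{EF} = 90.57 kN and R_F = 143 − 90.57 = 52.43 kN.
R_E = 78.42 + 90.57 = 169 kN.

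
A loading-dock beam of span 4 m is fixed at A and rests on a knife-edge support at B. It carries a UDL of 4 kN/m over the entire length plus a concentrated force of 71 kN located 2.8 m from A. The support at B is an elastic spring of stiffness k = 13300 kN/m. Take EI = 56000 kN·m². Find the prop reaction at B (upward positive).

R_B = 38.42 kN

Release the roller at B. Primary structure: cantilever fixed at A.
Primary-structure tip deflection at B by superposition:
  UDL 4: wL⁴/(8EI) = 128/EI
  point load 71 at a = 2.8: Pa²(3L − a)/(6EI) = 853.5/EI
  δ_0 = 981.5/EI
Tip deflection under a unit load at B: L³/(3EI) = 21.33/EI.
With EI = 56000 kN·m²: δ_0 = 0.017527 m and δ_{BB} = 0.000381 m/kN.
Compatibility — the spring shortens by R_B/k under the reaction it provides: δ_0 − R_B·δ_{BB} = R_B/k. With 1/k = 0.000075 m/kN, R_B = δ_0 / (δ_{BB} + 1/k) = 0.017527 / (0.000381 + 0.000075) = 38.42 kN.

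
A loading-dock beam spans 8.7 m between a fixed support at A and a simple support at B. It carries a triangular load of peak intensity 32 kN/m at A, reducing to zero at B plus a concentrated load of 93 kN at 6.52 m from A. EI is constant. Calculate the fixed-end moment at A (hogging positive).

M_A = 256.5 kN·m

Take the reaction at B as the redundant and release it; the primary structure is a cantilever fixed at A.
Free-end deflection of the primary structure under the applied loading (downward +):
  triangular load, peak 32 at the fixed end: w₀L⁴/(30EI) = 6111/EI
  point load 93 at a = 6.52: Pa²(3L − a)/(6EI) = 12901/EI
  δ_0 = 19012/EI
Flexibility coefficient — unit upward force at B: δ_{BB} = L³/(3EI) = 219.5/EI.
Compatibility at B: δ_0 − R_B·δ_{BB} = 0, so R_B = 19012/219.5 = 86.62 kN.
Moment equilibrium about A: M_A = Σ(load moments about A) − R_B·L = 1010 − 86.62×8.7 = 256.5 kN·m.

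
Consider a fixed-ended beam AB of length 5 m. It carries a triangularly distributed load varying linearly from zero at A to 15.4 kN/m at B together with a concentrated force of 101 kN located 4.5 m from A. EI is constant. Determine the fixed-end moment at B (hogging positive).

Take the two fixed-end moments M_A, M_B as redundants; the released structure is the simple span AB.
End rotations of the released simple span under the applied load (×1/EI):
  at A: triangular load, peak 15.4: 7w₀L³/(360EI) = 37.43/EI
  at B: triangular load, peak 15.4: w₀L³/(45EI) = 42.78/EI
  at A: point load 101 at a = 4.5: Pab(L + b)/(6LEI) = 41.66/EI
  at B: point load 101 at a = 4.5: Pab(L + a)/(6LEI) = 71.96/EI
  θ_A0 = 79.09/EI,  θ_B0 = 114.7/EI
Flexibility coefficients: a unit moment at one end gives L/(3EI) there and L/(6EI) at the far end, so f₁₁ = f₂₂ = 1.667/EI and f₁₂ = f₂₁ = 0.8333/EI.
Compatibility — zero rotation at each built-in end:
  1.667 M_A + 0.8333 M_B = 79.09
  0.8333 M_A + 1.667 M_B = 114.7
Solving the pair gives M_A = 17.38 kN·m and M_B = 60.16 kN·m (hogging).

M_B = 60.16 kN·m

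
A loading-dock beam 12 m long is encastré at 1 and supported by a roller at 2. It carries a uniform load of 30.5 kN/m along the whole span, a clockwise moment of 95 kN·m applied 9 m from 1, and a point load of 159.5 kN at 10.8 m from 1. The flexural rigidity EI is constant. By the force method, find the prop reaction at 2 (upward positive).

Remove the prop at 2; the released (primary) structure is a cantilever built in at 1.
Free-end deflection of the primary structure under the applied loading (downward +):
  UDL 30.5: wL⁴/(8EI) = 79056/EI
  clockwise couple 95 at a = 9: M₀a(2L − a)/(2EI) = 6412/EI
  point load 159.5 at a = 10.8: Pa²(3L − a)/(6EI) = 78137/EI
  δ_0 = 163606/EI
Tip deflection under a unit load at 2: L³/(3EI) = 576/EI.
The prop prevents deflection at 2: R_2 = δ_0/δ_{22} = 163606/576 = 284 kN.

R_2 = 284 kN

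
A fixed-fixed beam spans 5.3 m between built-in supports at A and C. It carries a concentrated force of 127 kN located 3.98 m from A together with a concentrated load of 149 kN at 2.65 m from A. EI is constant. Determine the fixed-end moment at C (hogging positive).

Release both end moments; the primary structure is a simply-supported span AC with redundants M_A and M_C.
On the primary (simply-supported) span, the end slopes from the loading are:
  at A: point load 127 at a = 3.98: Pab(L + b)/(6LEI) = 138.9/EI
  at C: point load 127 at a = 3.98: Pab(L + a)/(6LEI) = 194.7/EI
  at A: point load 149 at a = 2.65: Pab(L + b)/(6LEI) = 261.6/EI
  at C: point load 149 at a = 2.65: Pab(L + a)/(6LEI) = 261.6/EI
  θ_A0 = 400.5/EI,  θ_C0 = 456.3/EI
Flexibility coefficients: a unit moment at one end gives L/(3EI) there and L/(6EI) at the far end, so f₁₁ = f₂₂ = 1.767/EI and f₁₂ = f₂₁ = 0.8833/EI.
Compatibility — zero rotation at each built-in end:
  1.767 M_A + 0.8833 M_C = 400.5
  0.8833 M_A + 1.767 M_C = 456.3
Solving the pair gives M_A = 130.1 kN·m and M_C = 193.2 kN·m (hogging).

M_C = 193.2 kN·m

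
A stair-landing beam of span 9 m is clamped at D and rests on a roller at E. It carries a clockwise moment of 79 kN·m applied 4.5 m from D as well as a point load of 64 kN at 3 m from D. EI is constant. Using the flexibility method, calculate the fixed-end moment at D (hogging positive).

Remove the prop at E; the released (primary) structure is a cantilever built in at D.
Deflection at E on the released cantilever, summing each load's contribution:
  clockwise couple 79 at a = 4.5: M₀a(2L − a)/(2EI) = 2400/EI
  point load 64 at a = 3: Pa²(3L − a)/(6EI) = 2304/EI
  δ_0 = 4704/EI
Flexibility coefficient — unit upward force at E: δ_{EE} = L³/(3EI) = 243/EI.
Compatibility at E: δ_0 − R_E·δ_{EE} = 0, so R_E = 4704/243 = 19.36 kN.
Moment equilibrium about D: M_D = Σ(load moments about D) − R_E·L = 271 − 19.36×9 = 96.79 kN·m.

M_D = 96.79 kN·m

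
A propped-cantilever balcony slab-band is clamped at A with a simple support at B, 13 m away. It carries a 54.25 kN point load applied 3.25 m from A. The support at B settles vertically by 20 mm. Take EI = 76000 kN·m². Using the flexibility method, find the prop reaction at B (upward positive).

Release the roller at B. Primary structure: cantilever fixed at A.
Primary-structure tip deflection at B by superposition:
  point load 54.25 at a = 3.25: Pa²(3L − a)/(6EI) = 3414/EI
Tip deflection under a unit load at B: L³/(3EI) = 732.3/EI.
With EI = 76000 kN·m²: δ_0 = 0.044924 m and δ_{BB} = 0.009636 m/kN.
Compatibility — the beam at B must follow the support down by 0.02 m: δ_0 − R_B·δ_{BB} = 0.02, so R_B = (0.044924 − 0.02)/0.009636 = 2.587 kN.

R_B = 2.587 kN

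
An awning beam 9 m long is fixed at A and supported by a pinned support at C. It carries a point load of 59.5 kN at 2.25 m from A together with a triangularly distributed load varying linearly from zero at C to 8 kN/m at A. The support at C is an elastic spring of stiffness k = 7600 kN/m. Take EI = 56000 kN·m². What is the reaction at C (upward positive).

R_C = 11.95 kN

Remove the prop at C; the released (primary) structure is a cantilever built in at A.
Free-end deflection of the primary structure under the applied loading (downward +):
  point load 59.5 at a = 2.25: Pa²(3L − a)/(6EI) = 1243/EI
  triangular load, peak 8 at the fixed end: w₀L⁴/(30EI) = 1750/EI
  δ_0 = 2992/EI
Tip deflection under a unit load at C: L³/(3EI) = 243/EI.
With EI = 56000 kN·m²: δ_0 = 0.053431 m and δ_{CC} = 0.004339 m/kN.
Compatibility — the spring shortens by R_C/k under the reaction it provides: δ_0 − R_C·δ_{CC} = R_C/k. With 1/k = 0.000132 m/kN, R_C = δ_0 / (δ_{CC} + 1/k) = 0.053431 / (0.004339 + 0.000132) = 11.95 kN.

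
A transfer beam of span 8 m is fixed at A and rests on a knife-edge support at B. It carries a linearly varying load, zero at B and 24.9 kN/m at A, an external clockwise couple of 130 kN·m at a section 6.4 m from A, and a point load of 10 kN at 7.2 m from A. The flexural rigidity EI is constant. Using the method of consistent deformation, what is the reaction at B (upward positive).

Release the roller at B. Primary structure: cantilever fixed at A.
Downward deflection at the released point B due to the loads:
  triangular load, peak 24.9 at the fixed end: w₀L⁴/(30EI) = 3400/EI
  clockwise couple 130 at a = 6.4: M₀a(2L − a)/(2EI) = 3994/EI
  point load 10 at a = 7.2: Pa²(3L − a)/(6EI) = 1452/EI
  δ_0 = 8845/EI
Tip deflection under a unit load at B: L³/(3EI) = 170.7/EI.
Compatibility at B: δ_0 − R_B·δ_{BB} = 0, so R_B = 8845/170.7 = 51.83 kN.

R_B = 51.83 kN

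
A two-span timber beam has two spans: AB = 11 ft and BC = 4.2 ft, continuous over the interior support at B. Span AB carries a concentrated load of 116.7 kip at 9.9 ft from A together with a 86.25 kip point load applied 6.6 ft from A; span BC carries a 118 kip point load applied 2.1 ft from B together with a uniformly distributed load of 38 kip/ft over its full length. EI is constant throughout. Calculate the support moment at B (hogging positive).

Take M_B as the redundant. Released structure: two simple spans AB and BC with a hinge at B.
Discontinuity in slope at B on the released structure — sum the simple-span end rotations:
  span AB: point load 116.7 at a = 9.9: Pab(L + a)/(6LEI) = 402.4/EI
  span AB: point load 86.25 at a = 6.6: Pab(L + a)/(6LEI) = 667.9/EI
  span BC: point load 118 at a = 2.1: Pab(L + b)/(6LEI) = 130.1/EI
  span BC: UDL 38: wL³/(24EI) = 117.3/EI
  relative rotation θ_0 = (1070 + 247.4)/EI = 1318/EI
A unit hogging moment at B produces rotation L₁/(3EI) + L₂/(3EI) = 5.067/EI.
Slope continuity at B: θ_0 = M_B·5.067/EI, so M_B = 1318/5.067 = 260.1 kip·ft (hogging).

M_B = 260.1 kip·ft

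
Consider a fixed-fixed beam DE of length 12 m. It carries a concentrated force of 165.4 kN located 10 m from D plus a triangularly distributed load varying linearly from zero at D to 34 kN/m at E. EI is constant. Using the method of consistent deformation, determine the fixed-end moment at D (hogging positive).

M_D = 209.1 kN·m

Take the two fixed-end moments M_D, M_E as redundants; the released structure is the simple span DE.
Simple-span end rotations at D and E under the given loads:
  at D: point load 165.4 at a = 10: Pab(L + b)/(6LEI) = 643.2/EI
  at E: point load 165.4 at a = 10: Pab(L + a)/(6LEI) = 1011/EI
  at D: triangular load, peak 34: 7w₀L³/(360EI) = 1142/EI
  at E: triangular load, peak 34: w₀L³/(45EI) = 1306/EI
  θ_D0 = 1786/EI,  θ_E0 = 2316/EI
Flexibility coefficients: a unit moment at one end gives L/(3EI) there and L/(6EI) at the far end, so f₁₁ = f₂₂ = 4/EI and f₁₂ = f₂₁ = 2/EI.
Compatibility — zero rotation at each built-in end:
  4 M_D + 2 M_E = 1786
  2 M_D + 4 M_E = 2316
Solving the pair gives M_D = 209.1 kN·m and M_E = 474.5 kN·m (hogging).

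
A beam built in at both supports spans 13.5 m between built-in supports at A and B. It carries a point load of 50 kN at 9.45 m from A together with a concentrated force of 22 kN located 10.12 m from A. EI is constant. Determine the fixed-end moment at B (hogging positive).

Take the two fixed-end moments M_A, M_B as redundants; the released structure is the simple span AB.
Simple-span end rotations at A and B under the given loads:
  at A: point load 50 at a = 9.45: Pab(L + b)/(6LEI) = 414.6/EI
  at B: point load 50 at a = 9.45: Pab(L + a)/(6LEI) = 542.2/EI
  at A: point load 22 at a = 10.12: Pab(L + b)/(6LEI) = 156.8/EI
  at B: point load 22 at a = 10.12: Pab(L + a)/(6LEI) = 219.4/EI
  θ_A0 = 571.4/EI,  θ_B0 = 761.6/EI
Flexibility coefficients: a unit moment at one end gives L/(3EI) there and L/(6EI) at the far end, so f₁₁ = f₂₂ = 4.5/EI and f₁₂ = f₂₁ = 2.25/EI.
Compatibility — zero rotation at each built-in end:
  4.5 M_A + 2.25 M_B = 571.4
  2.25 M_A + 4.5 M_B = 761.6
Solving the pair gives M_A = 56.48 kN·m and M_B = 141 kN·m (hogging).

M_B = 141 kN·m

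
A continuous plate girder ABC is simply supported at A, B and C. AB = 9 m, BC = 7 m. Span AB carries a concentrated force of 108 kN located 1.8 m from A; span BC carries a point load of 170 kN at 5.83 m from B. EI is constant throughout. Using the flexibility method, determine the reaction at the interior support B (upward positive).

R_B = 74.09 kN

Insert a hinge at B; M_B is the redundant, and each span becomes simply supported.
End slopes at the hinge B, treating each span as simply supported:
  span AB: point load 108 at a = 1.8: Pab(L + a)/(6LEI) = 279.9/EI
  span BC: point load 170 at a = 5.83: Pab(L + b)/(6LEI) = 225.6/EI
  relative rotation θ_0 = (279.9 + 225.6)/EI = 505.5/EI
A unit hogging moment at B produces rotation L₁/(3EI) + L₂/(3EI) = 5.333/EI.
Slope continuity at B: θ_0 = M_B·5.333/EI, so M_B = 505.5/5.333 = 94.78 kN·m (hogging).
Span AB, ΣM about A with M_B applied at B: R_B^{AB}·9 = 194.4 + 94.78, so R_B^{AB} = 32.13 kN and R_A = 108 − 32.13 = 75.87 kN.
Span BC, ΣM about C: R_B^{BC}·7 = 198.9 + 94.78, so R_B^{BC} = 41.95 kN and R_C = 170 − 41.95 = 128 kN.
R_B = 32.13 + 41.95 = 74.09 kN.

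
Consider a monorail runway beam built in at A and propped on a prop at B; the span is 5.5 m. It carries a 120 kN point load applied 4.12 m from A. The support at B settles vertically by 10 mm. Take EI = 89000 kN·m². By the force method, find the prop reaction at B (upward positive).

Choose R_B as the redundant. The primary structure is the cantilever fixed at A.
Primary-structure tip deflection at B by superposition:
  point load 120 at a = 4.12: Pa²(3L − a)/(6EI) = 4203/EI
Tip deflection under a unit load at B: L³/(3EI) = 55.46/EI.
With EI = 89000 kN·m²: δ_0 = 0.047223 m and δ_{BB} = 0.000623 m/kN.
Compatibility — the beam at B must follow the support down by 0.01 m: δ_0 − R_B·δ_{BB} = 0.01, so R_B = (0.047223 − 0.01)/0.000623 = 59.74 kN.

R_B = 59.74 kN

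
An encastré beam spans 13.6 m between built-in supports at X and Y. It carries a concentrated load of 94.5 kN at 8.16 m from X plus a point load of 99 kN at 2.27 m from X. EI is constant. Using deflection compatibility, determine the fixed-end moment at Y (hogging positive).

Take the two fixed-end moments M_X, M_Y as redundants; the released structure is the simple span XY.
On the primary (simply-supported) span, the end slopes from the loading are:
  at X: point load 94.5 at a = 8.16: Pab(L + b)/(6LEI) = 978.8/EI
  at Y: point load 94.5 at a = 8.16: Pab(L + a)/(6LEI) = 1119/EI
  at X: point load 99 at a = 2.27: Pab(L + b)/(6LEI) = 777.9/EI
  at Y: point load 99 at a = 2.27: Pab(L + a)/(6LEI) = 495.2/EI
  θ_X0 = 1757/EI,  θ_Y0 = 1614/EI
Flexibility coefficients: a unit moment at one end gives L/(3EI) there and L/(6EI) at the far end, so f₁₁ = f₂₂ = 4.533/EI and f₁₂ = f₂₁ = 2.267/EI.
Compatibility — zero rotation at each built-in end:
  4.533 M_X + 2.267 M_Y = 1757
  2.267 M_X + 4.533 M_Y = 1614
Solving the pair gives M_X = 279.3 kN·m and M_Y = 216.3 kN·m (hogging).

M_Y = 216.3 kN·m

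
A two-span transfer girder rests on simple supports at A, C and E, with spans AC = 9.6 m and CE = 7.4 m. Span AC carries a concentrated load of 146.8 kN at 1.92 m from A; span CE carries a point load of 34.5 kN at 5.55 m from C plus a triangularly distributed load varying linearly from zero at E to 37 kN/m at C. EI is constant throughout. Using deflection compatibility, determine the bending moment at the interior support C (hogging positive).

M_C = 148.2 kN·m

Release continuity at C by inserting a hinge; the redundant is the internal moment M_C. The primary structure is two simply-supported spans AC and CE.
Discontinuity in slope at C on the released structure — sum the simple-span end rotations:
  span AC: point load 146.8 at a = 1.92: Pab(L + a)/(6LEI) = 432.9/EI
  span CE: point load 34.5 at a = 5.55: Pab(L + b)/(6LEI) = 73.8/EI
  span CE: triangular load, peak 37: w₀L³/(45EI) = 333.2/EI
  relative rotation θ_0 = (432.9 + 407)/EI = 839.9/EI
A unit hogging moment at C produces rotation L₁/(3EI) + L₂/(3EI) = 5.667/EI.
Compatibility: M_C·(L₁+L₂)/(3EI) = θ_0, giving M_C = 148.2 kN·m (hogging).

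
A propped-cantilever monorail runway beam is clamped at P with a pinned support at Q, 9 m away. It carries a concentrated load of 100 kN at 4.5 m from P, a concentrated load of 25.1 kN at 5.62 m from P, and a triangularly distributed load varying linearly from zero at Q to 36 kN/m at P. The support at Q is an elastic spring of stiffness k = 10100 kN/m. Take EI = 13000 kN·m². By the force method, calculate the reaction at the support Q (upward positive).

Choose R_Q as the redundant. The primary structure is the cantilever fixed at P.
Free-end deflection of the primary structure under the applied loading (downward +):
  point load 100 at a = 4.5: Pa²(3L − a)/(6EI) = 7594/EI
  point load 25.1 at a = 5.62: Pa²(3L − a)/(6EI) = 2825/EI
  triangular load, peak 36 at the fixed end: w₀L⁴/(30EI) = 7873/EI
  δ_0 = 18292/EI
Flexibility coefficient — unit upward force at Q: δ_{QQ} = L³/(3EI) = 243/EI.
With EI = 13000 kN·m²: δ_0 = 1.4071 m and δ_{QQ} = 0.018692 m/kN.
Compatibility — the spring shortens by R_Q/k under the reaction it provides: δ_0 − R_Q·δ_{QQ} = R_Q/k. With 1/k = 0.000099 m/kN, R_Q = δ_0 / (δ_{QQ} + 1/k) = 1.4071 / (0.018692 + 0.000099) = 74.88 kN.

R_Q = 74.88 kN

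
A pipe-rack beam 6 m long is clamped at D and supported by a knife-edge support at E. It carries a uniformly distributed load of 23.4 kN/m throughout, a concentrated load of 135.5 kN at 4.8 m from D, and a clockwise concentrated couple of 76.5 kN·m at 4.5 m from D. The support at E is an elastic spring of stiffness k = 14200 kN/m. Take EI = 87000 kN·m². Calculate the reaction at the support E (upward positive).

R_E = 153 kN

Take the reaction at E as the redundant and release it; the primary structure is a cantilever fixed at D.
Downward deflection at the released point E due to the loads:
  UDL 23.4: wL⁴/(8EI) = 3791/EI
  point load 135.5 at a = 4.8: Pa²(3L − a)/(6EI) = 6868/EI
  clockwise couple 76.5 at a = 4.5: M₀a(2L − a)/(2EI) = 1291/EI
  δ_0 = 11950/EI
Flexibility coefficient — unit upward force at E: δ_{EE} = L³/(3EI) = 72/EI.
With EI = 87000 kN·m²: δ_0 = 0.13736 m and δ_{EE} = 0.000828 m/kN.
Compatibility — the spring shortens by R_E/k under the reaction it provides: δ_0 − R_E·δ_{EE} = R_E/k. With 1/k = 0.00007 m/kN, R_E = δ_0 / (δ_{EE} + 1/k) = 0.13736 / (0.000828 + 0.00007) = 153 kN.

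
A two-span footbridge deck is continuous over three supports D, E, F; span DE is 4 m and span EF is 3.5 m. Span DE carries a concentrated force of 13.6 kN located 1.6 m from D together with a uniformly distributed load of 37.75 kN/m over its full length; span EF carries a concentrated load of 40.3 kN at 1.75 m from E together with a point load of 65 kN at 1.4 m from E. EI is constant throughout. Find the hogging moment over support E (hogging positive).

Insert a hinge at E; M_E is the redundant, and each span becomes simply supported.
End slopes at the hinge E, treating each span as simply supported:
  span DE: point load 13.6 at a = 1.6: Pab(L + a)/(6LEI) = 12.19/EI
  span DE: UDL 37.75: wL³/(24EI) = 100.7/EI
  span EF: point load 40.3 at a = 1.75: Pab(L + b)/(6LEI) = 30.85/EI
  span EF: point load 65 at a = 1.4: Pab(L + b)/(6LEI) = 50.96/EI
  relative rotation θ_0 = (112.9 + 81.81)/EI = 194.7/EI
A unit hogging moment at E produces rotation L₁/(3EI) + L₂/(3EI) = 2.5/EI.
Compatibility: M_E·(L₁+L₂)/(3EI) = θ_0, giving M_E = 77.87 kN·m (hogging).

M_E = 77.87 kN·m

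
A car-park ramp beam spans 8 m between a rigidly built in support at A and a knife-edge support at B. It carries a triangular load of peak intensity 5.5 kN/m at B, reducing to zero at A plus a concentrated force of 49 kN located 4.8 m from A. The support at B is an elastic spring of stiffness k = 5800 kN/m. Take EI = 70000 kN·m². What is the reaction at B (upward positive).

Take the reaction at B as the redundant and release it; the primary structure is a cantilever fixed at A.
Downward deflection at the released point B due to the loads:
  triangular load, peak 5.5 at the free end: 11w₀L⁴/(120EI) = 2065/EI
  point load 49 at a = 4.8: Pa²(3L − a)/(6EI) = 3613/EI
  δ_0 = 5678/EI
Tip deflection under a unit load at B: L³/(3EI) = 170.7/EI.
With EI = 70000 kN·m²: δ_0 = 0.081111 m and δ_{BB} = 0.002438 m/kN.
Compatibility — the spring shortens by R_B/k under the reaction it provides: δ_0 − R_B·δ_{BB} = R_B/k. With 1/k = 0.000172 m/kN, R_B = δ_0 / (δ_{BB} + 1/k) = 0.081111 / (0.002438 + 0.000172) = 31.07 kN.

R_B = 31.07 kN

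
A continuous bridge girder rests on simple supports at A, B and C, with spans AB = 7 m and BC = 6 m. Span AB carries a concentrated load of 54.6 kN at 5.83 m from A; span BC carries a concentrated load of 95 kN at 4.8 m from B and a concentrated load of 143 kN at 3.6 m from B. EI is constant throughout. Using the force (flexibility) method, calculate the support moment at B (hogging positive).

M_B = 118 kN·m

Release continuity at B by inserting a hinge; the redundant is the internal moment M_B. The primary structure is two simply-supported spans AB and BC.
End slopes at the hinge B, treating each span as simply supported:
  span AB: point load 54.6 at a = 5.83: Pab(L + a)/(6LEI) = 113.8/EI
  span BC: point load 95 at a = 4.8: Pab(L + b)/(6LEI) = 109.4/EI
  span BC: point load 143 at a = 3.6: Pab(L + b)/(6LEI) = 288.3/EI
  relative rotation θ_0 = (113.8 + 397.7)/EI = 511.5/EI
A unit hogging moment at B produces rotation L₁/(3EI) + L₂/(3EI) = 4.333/EI.
Slope continuity at B: θ_0 = M_B·4.333/EI, so M_B = 511.5/4.333 = 118 kN·m (hogging).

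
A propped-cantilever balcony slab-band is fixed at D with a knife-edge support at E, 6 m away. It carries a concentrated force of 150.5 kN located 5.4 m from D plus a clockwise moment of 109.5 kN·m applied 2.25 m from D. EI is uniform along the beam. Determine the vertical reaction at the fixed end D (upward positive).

R_D = 5.818 kN

Take the reaction at E as the redundant and release it; the primary structure is a cantilever fixed at D.
Downward deflection at the released point E due to the loads:
  point load 150.5 at a = 5.4: Pa²(3L − a)/(6EI) = 9216/EI
  clockwise couple 109.5 at a = 2.25: M₀a(2L − a)/(2EI) = 1201/EI
  δ_0 = 10417/EI
Flexibility coefficient — unit upward force at E: δ_{EE} = L³/(3EI) = 72/EI.
The prop prevents deflection at E: R_E = δ_0/δ_{EE} = 10417/72 = 144.7 kN.
Vertical equilibrium: R_D = ΣP − R_E = 150.5 − 144.7 = 5.818 kN.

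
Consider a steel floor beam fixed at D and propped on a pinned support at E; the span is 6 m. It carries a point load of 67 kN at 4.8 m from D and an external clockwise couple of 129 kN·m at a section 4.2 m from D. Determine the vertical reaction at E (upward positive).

Take the reaction at E as the redundant and release it; the primary structure is a cantilever fixed at D.
Free-end deflection of the primary structure under the applied loading (downward +):
  point load 67 at a = 4.8: Pa²(3L − a)/(6EI) = 3396/EI
  clockwise couple 129 at a = 4.2: M₀a(2L − a)/(2EI) = 2113/EI
  δ_0 = 5509/EI
Tip deflection under a unit load at E: L³/(3EI) = 72/EI.
Compatibility at E: δ_0 − R_E·δ_{EE} = 0, so R_E = 5509/72 = 76.52 kN.

R_E = 76.52 kN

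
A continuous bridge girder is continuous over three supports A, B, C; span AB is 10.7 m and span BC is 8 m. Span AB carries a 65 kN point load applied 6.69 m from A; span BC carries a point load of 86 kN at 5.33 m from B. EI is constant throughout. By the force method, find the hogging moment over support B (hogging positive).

M_B = 119.4 kN·m

Take M_B as the redundant. Released structure: two simple spans AB and BC with a hinge at B.
Discontinuity in slope at B on the released structure — sum the simple-span end rotations:
  span AB: point load 65 at a = 6.69: Pab(L + a)/(6LEI) = 472.3/EI
  span BC: point load 86 at a = 5.33: Pab(L + b)/(6LEI) = 272.1/EI
  relative rotation θ_0 = (472.3 + 272.1)/EI = 744.4/EI
A unit hogging moment at B produces rotation L₁/(3EI) + L₂/(3EI) = 6.233/EI.
Slope continuity at B: θ_0 = M_B·6.233/EI, so M_B = 744.4/6.233 = 119.4 kN·m (hogging).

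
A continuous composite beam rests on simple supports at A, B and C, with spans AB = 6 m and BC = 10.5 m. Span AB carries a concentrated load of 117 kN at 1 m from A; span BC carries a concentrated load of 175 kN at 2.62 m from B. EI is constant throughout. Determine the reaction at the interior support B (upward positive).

Take M_B as the redundant. Released structure: two simple spans AB and BC with a hinge at B.
Discontinuity in slope at B on the released structure — sum the simple-span end rotations:
  span AB: point load 117 at a = 1: Pab(L + a)/(6LEI) = 113.8/EI
  span BC: point load 175 at a = 2.62: Pab(L + b)/(6LEI) = 1054/EI
  relative rotation θ_0 = (113.8 + 1054)/EI = 1168/EI
A unit hogging moment at B produces rotation L₁/(3EI) + L₂/(3EI) = 5.5/EI.
Slope continuity at B: θ_0 = M_B·5.5/EI, so M_B = 1168/5.5 = 212.3 kN·m (hogging).
Span AB, ΣM about A with M_B applied at B: R_B^{AB}·6 = 117 + 212.3, so R_B^{AB} = 54.89 kN and R_A = 117 − 54.89 = 62.11 kN.
Span BC, ΣM about C: R_B^{BC}·10.5 = 1379 + 212.3, so R_B^{BC} = 151.6 kN and R_C = 175 − 151.6 = 23.44 kN.
R_B = 54.89 + 151.6 = 206.4 kN.

R_B = 206.4 kN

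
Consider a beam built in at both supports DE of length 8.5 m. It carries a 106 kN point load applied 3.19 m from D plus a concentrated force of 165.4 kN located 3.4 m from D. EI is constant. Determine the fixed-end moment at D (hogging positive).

Take the two fixed-end moments M_D, M_E as redundants; the released structure is the simple span DE.
Simple-span end rotations at D and E under the given loads:
  at D: point load 106 at a = 3.19: Pab(L + b)/(6LEI) = 486.2/EI
  at E: point load 106 at a = 3.19: Pab(L + a)/(6LEI) = 411.6/EI
  at D: point load 165.4 at a = 3.4: Pab(L + b)/(6LEI) = 764.8/EI
  at E: point load 165.4 at a = 3.4: Pab(L + a)/(6LEI) = 669.2/EI
  θ_D0 = 1251/EI,  θ_E0 = 1081/EI
Flexibility coefficients: a unit moment at one end gives L/(3EI) there and L/(6EI) at the far end, so f₁₁ = f₂₂ = 2.833/EI and f₁₂ = f₂₁ = 1.417/EI.
Compatibility — zero rotation at each built-in end:
  2.833 M_D + 1.417 M_E = 1251
  1.417 M_D + 2.833 M_E = 1081
Solving the pair gives M_D = 334.4 kN·m and M_E = 214.2 kN·m (hogging).

M_D = 334.4 kN·m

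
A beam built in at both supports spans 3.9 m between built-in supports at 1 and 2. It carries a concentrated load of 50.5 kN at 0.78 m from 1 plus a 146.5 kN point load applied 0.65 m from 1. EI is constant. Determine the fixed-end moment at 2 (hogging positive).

Take the two fixed-end moments M_1, M_2 as redundants; the released structure is the simple span 12.
On the primary (simply-supported) span, the end slopes from the loading are:
  at 1: point load 50.5 at a = 0.78: Pab(L + b)/(6LEI) = 36.87/EI
  at 2: point load 50.5 at a = 0.78: Pab(L + a)/(6LEI) = 24.58/EI
  at 1: point load 146.5 at a = 0.65: Pab(L + b)/(6LEI) = 94.56/EI
  at 2: point load 146.5 at a = 0.65: Pab(L + a)/(6LEI) = 60.18/EI
  θ_10 = 131.4/EI,  θ_20 = 84.76/EI
Flexibility coefficients: a unit moment at one end gives L/(3EI) there and L/(6EI) at the far end, so f₁₁ = f₂₂ = 1.3/EI and f₁₂ = f₂₁ = 0.65/EI.
Compatibility — zero rotation at each built-in end:
  1.3 M_1 + 0.65 M_2 = 131.4
  0.65 M_1 + 1.3 M_2 = 84.76
Solving the pair gives M_1 = 91.34 kN·m and M_2 = 19.53 kN·m (hogging).

M_2 = 19.53 kN·m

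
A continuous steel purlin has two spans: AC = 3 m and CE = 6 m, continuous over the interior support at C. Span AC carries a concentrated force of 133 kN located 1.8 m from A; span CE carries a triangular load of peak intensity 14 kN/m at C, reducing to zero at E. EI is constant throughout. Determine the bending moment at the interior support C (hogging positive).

M_C = 47.94 kN·m

Take M_C as the redundant. Released structure: two simple spans AC and CE with a hinge at C.
End slopes at the hinge C, treating each span as simply supported:
  span AC: point load 133 at a = 1.8: Pab(L + a)/(6LEI) = 76.61/EI
  span CE: triangular load, peak 14: w₀L³/(45EI) = 67.2/EI
  relative rotation θ_0 = (76.61 + 67.2)/EI = 143.8/EI
A unit hogging moment at C produces rotation L₁/(3EI) + L₂/(3EI) = 3/EI.
Slope continuity at C: θ_0 = M_C·3/EI, so M_C = 143.8/3 = 47.94 kN·m (hogging).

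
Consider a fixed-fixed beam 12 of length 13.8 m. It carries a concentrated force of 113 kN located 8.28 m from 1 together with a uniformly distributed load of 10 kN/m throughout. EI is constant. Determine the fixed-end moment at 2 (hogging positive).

Release both end moments; the primary structure is a simply-supported span 12 with redundants M_1 and M_2.
On the primary (simply-supported) span, the end slopes from the loading are:
  at 1: point load 113 at a = 8.28: Pab(L + b)/(6LEI) = 1205/EI
  at 2: point load 113 at a = 8.28: Pab(L + a)/(6LEI) = 1377/EI
  at 1: UDL 10: wL³/(24EI) = 1095/EI
  at 2: UDL 10: wL³/(24EI) = 1095/EI
  θ_10 = 2300/EI,  θ_20 = 2472/EI
Flexibility coefficients: a unit moment at one end gives L/(3EI) there and L/(6EI) at the far end, so f₁₁ = f₂₂ = 4.6/EI and f₁₂ = f₂₁ = 2.3/EI.
Compatibility — zero rotation at each built-in end:
  4.6 M_1 + 2.3 M_2 = 2300
  2.3 M_1 + 4.6 M_2 = 2472
Solving the pair gives M_1 = 308.4 kN·m and M_2 = 383.3 kN·m (hogging).

M_2 = 383.3 kN·m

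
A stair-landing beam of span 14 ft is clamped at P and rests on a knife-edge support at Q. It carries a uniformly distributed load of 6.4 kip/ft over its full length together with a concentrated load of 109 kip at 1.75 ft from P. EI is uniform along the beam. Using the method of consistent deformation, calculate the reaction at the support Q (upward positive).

R_Q = 36.05 kip

Choose R_Q as the redundant. The primary structure is the cantilever fixed at P.
Downward deflection at the released point Q due to the loads:
  UDL 6.4: wL⁴/(8EI) = 30733/EI
  point load 109 at a = 1.75: Pa²(3L − a)/(6EI) = 2239/EI
  δ_0 = 32972/EI
Flexibility coefficient — unit upward force at Q: δ_{QQ} = L³/(3EI) = 914.7/EI.
The prop prevents deflection at Q: R_Q = δ_0/δ_{QQ} = 32972/914.7 = 36.05 kip.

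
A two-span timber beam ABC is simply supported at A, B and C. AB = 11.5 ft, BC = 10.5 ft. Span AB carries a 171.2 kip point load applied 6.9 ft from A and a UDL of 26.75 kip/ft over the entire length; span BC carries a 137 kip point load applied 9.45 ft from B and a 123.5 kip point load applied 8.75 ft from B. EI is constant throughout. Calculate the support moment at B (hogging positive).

M_B = 512.9 kip·ft

Release continuity at B by inserting a hinge; the redundant is the internal moment M_B. The primary structure is two simply-supported spans AB and BC.
Discontinuity in slope at B on the released structure — sum the simple-span end rotations:
  span AB: point load 171.2 at a = 6.9: Pab(L + a)/(6LEI) = 1449/EI
  span AB: UDL 26.75: wL³/(24EI) = 1695/EI
  span BC: point load 137 at a = 9.45: Pab(L + b)/(6LEI) = 249.2/EI
  span BC: point load 123.5 at a = 8.75: Pab(L + b)/(6LEI) = 367.7/EI
  relative rotation θ_0 = (3144 + 616.9)/EI = 3761/EI
A unit hogging moment at B produces rotation L₁/(3EI) + L₂/(3EI) = 7.333/EI.
Compatibility: M_B·(L₁+L₂)/(3EI) = θ_0, giving M_B = 512.9 kip·ft (hogging).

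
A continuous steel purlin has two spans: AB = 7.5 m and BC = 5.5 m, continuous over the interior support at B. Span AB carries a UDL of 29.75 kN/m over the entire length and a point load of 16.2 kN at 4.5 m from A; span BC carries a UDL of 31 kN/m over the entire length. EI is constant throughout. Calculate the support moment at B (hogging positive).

Take M_B as the redundant. Released structure: two simple spans AB and BC with a hinge at B.
End slopes at the hinge B, treating each span as simply supported:
  span AB: UDL 29.75: wL³/(24EI) = 522.9/EI
  span AB: point load 16.2 at a = 4.5: Pab(L + a)/(6LEI) = 58.32/EI
  span BC: UDL 31: wL³/(24EI) = 214.9/EI
  relative rotation θ_0 = (581.3 + 214.9)/EI = 796.2/EI
A unit hogging moment at B produces rotation L₁/(3EI) + L₂/(3EI) = 4.333/EI.
Compatibility: M_B·(L₁+L₂)/(3EI) = θ_0, giving M_B = 183.7 kN·m (hogging).

M_B = 183.7 kN·m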